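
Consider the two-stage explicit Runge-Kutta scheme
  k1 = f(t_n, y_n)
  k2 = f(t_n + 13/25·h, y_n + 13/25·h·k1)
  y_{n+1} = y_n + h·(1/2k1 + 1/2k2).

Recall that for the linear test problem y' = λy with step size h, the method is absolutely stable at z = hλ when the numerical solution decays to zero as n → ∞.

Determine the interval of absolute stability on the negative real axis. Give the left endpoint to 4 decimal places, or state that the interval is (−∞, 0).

z∈(-3.8462,0).

On y'=λy, z=hλ:
  k1=λy_n ⇒ h·k1=z·y_n;  k2=λ(1+13/25z)y_n ⇒ h·k2=z(1+13/25z)y_n
  y_{n+1}/y_n = 1 + 1/2z + 1/2z(1+13/25z) = 1 + z + 13/50z²
  ⇒ R(z) = 1 + z + 13/50z².

Find x<0 with |R(x)|<1.
x=-1.64: |R|=0.0593
R=1: x+13/50x²=0 ⇒ x=−50/13=-3.8462; min R=1−1/(4·13/50)=0.0385>−1
Confirm numerically:
  x=-3.519: |R|=0.70067 <1
  x=-3.221: |R|=0.47646 <1
  x=-1.878: |R|=0.03899 <1
  x=-4.122: |R|=1.29563 >1
  x=-4.100: |R|=1.27060 >1
  x=-3.958: |R|=1.11510 >1
Stable set (-3.8462, 0).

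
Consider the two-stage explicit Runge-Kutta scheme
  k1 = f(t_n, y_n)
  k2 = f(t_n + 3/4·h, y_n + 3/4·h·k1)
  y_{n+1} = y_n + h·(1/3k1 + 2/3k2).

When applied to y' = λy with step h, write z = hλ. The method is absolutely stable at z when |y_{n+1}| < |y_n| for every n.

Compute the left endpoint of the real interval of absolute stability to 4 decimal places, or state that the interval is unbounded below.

z* = -2.0000.

With y'=λy (z=hλ):
  k1=λy_n ⇒ h·k1=z·y_n;  k2=λ(1+3/4z)y_n ⇒ h·k2=z(1+3/4z)y_n
  y_{n+1}/y_n = 1 + 1/3z + 2/3z(1+3/4z) = 1 + z + 1/2z²
  R(z) = 1 + z + 1/2z².

Solve |R(x)|<1 on ℝ⁻.
x=-0.99: |R|=0.5000
R=1: x+1/2x²=0 ⇒ x=−2=-2.0000; min R=1−1/(4·1/2)=0.5000>−1
Confirm numerically:
  x=-1.904: |R|=0.90861 <1
  x=-1.628: |R|=0.69719 <1
  x=-1.037: |R|=0.50068 <1
  x=-2.343: |R|=1.40182 >1
  x=-2.103: |R|=1.10830 >1
Stable set (-2.0000, 0).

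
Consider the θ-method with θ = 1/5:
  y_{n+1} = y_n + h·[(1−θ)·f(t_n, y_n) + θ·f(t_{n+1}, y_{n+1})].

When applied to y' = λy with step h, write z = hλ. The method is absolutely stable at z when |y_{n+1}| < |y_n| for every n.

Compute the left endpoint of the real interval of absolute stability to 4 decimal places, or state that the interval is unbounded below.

On y'=λy, z=hλ:
  y_{n+1} = y_n + z·[4/5·y_n + 1/5·y_{n+1}] ⇒ (1 − 1/5z)y_{n+1} = (1 + 4/5z)y_n
  Hence R(z) = (1 + 4/5z)/(1 − 1/5z).

Find x<0 with |R(x)|<1.
x=-1.37: |R|=0.0754
R=−1: 1+4/5x = −1+1/5x ⇒ -3/5x=2 ⇒ x=2/(-3/5)=-3.3333
Confirm numerically:
  x=-3.193: |R|=0.94861 <1
  x=-2.993: |R|=0.87226 <1
  x=-2.792: |R|=0.79158 <1
  x=-1.668: |R|=0.25075 <1
  x=-3.541: |R|=1.07294 >1
  x=-3.467: |R|=1.04736 >1
  x=-3.394: |R|=1.02168 >1
Interval (-3.3333, 0).

z* = -3.3333.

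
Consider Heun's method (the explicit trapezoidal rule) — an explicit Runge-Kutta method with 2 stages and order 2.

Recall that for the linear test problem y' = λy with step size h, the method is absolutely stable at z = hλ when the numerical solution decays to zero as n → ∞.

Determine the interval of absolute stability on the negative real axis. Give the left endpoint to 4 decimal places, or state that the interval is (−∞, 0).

Set f=λy, z=hλ:
  order 2, 2-stage ⇒ R(z)=1+z+z^2/2
  (e.g. R(-1.29)=0.54205, |R|=0.54205)

Need |R(x)|<1, x<0.
x=-1.29: |R|=0.5421
|R(-2.34)|=1.3978 |R(-2.29)|=1.3321 |R(-1.11)|=0.5060
Bisect:
  x_lo=-2.4375 |R|=1.5332  x_hi=-0.3703 |R|=0.6983
  mid=-1.40390 |R|=0.58157 →hi
  mid=-1.92069 |R|=0.92383 →hi
  mid=-2.17908 |R|=1.19512 →lo
  mid=-2.04988 |R|=1.05113 →lo
  mid=-1.98529 |R|=0.98539 →hi
  mid=-2.01759 |R|=1.01774 →lo
  mid=-2.00144 |R|=1.00144 →lo
  ...
  [-2.00005,-1.99992] ⇒ x*=-2.0000
Stable set (-2.0000, 0).

z∈(-2.0000,0).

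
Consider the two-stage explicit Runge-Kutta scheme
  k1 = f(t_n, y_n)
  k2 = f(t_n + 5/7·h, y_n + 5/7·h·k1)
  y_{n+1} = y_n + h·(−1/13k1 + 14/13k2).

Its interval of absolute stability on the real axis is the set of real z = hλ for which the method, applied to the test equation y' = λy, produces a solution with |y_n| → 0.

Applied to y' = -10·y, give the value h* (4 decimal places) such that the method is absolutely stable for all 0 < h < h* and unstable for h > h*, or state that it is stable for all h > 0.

On y'=λy, z=hλ:
  k1=λy_n ⇒ h·k1=z·y_n;  k2=λ(1+5/7z)y_n ⇒ h·k2=z(1+5/7z)y_n
  y_{n+1}/y_n = 1 − 1/13z + 14/13z(1+5/7z) = 1 + z + 10/13z²
  R(z) = 1 + z + 10/13z².

Need |R(x)|<1, x<0.
x=-1.5: |R|=1.2308
R=1: x+10/13x²=0 ⇒ x=−13/10=-1.3000; min R=1−1/(4·10/13)=0.6750>−1
Confirm numerically:
  x=-1.183: |R|=0.89353 <1
  x=-1.127: |R|=0.85002 <1
  x=-0.819: |R|=0.69697 <1
  x=-1.865: |R|=1.81056 >1
  x=-1.612: |R|=1.38688 >1
  x=-1.472: |R|=1.19476 >1
So |R|<1 on (-1.3000, 0).

(-1.3000,0); λ=-10 ⇒ h* = (13/10)/10 = 0.1300.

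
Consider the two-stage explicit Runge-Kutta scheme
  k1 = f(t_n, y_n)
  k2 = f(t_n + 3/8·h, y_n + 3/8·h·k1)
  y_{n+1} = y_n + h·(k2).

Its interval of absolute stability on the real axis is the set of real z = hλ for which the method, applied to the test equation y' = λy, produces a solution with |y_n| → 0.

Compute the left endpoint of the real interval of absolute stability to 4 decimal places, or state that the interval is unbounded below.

Set f=λy, z=hλ:
  k1=λy_n ⇒ h·k1=z·y_n;  k2=λ(1+3/8z)y_n ⇒ h·k2=z(1+3/8z)y_n
  y_{n+1}/y_n = 1 + z(1+3/8z) = 1 + z + 3/8z²
  ⇒ R(z) = 1 + z + 3/8z².

Find x<0 with |R(x)|<1.
x=-1.4: |R|=0.3350
R=1: x+3/8x²=0 ⇒ x=−8/3=-2.6667; min R=1−1/(4·3/8)=0.3333>−1
Confirm numerically:
  x=-1.762: |R|=0.40224 <1
  x=-1.333: |R|=0.33333 <1
  x=-1.317: |R|=0.33343 <1
  x=-1.071: |R|=0.35914 <1
  x=-3.087: |R|=1.48659 >1
  x=-3.031: |R|=1.41411 >1
  x=-2.719: |R|=1.05336 >1
Interval (-2.6667, 0).

z* = -2.6667.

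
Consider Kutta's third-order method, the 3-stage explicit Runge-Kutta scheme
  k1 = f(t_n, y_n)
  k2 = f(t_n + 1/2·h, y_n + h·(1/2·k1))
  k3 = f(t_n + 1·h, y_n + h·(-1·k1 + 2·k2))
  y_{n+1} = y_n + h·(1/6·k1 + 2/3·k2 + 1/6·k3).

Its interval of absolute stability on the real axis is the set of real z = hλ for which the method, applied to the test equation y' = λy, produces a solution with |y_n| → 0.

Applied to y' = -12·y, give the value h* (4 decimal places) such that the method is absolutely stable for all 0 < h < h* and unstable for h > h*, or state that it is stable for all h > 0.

With y'=λy (z=hλ):
  order 3, 3-stage ⇒ R(z)=1+z+z^2/2+z^3/6
  (e.g. R(-0.97)=0.34834, |R|=0.34834)

Need |R(x)|<1, x<0.
x=-0.97: |R|=0.3483
|R(-2.57)|=1.0966 |R(-1.09)|=0.2882 |R(-1.07)|=0.2983
Bisect:
  x_lo=-3.0907 |R|=2.2351  x_hi=-0.1749 |R|=0.8395
  mid=-1.63280 |R|=0.02530 →hi
  mid=-2.36175 |R|=0.76840 →hi
  mid=-2.72622 |R|=1.38708 →lo
  mid=-2.54398 |R|=1.05210 →lo
  mid=-2.45286 |R|=0.90422 →hi
  mid=-2.49842 |R|=0.97661 →hi
  mid=-2.52120 |R|=1.01396 →lo
  mid=-2.50981 |R|=0.99519 →hi
  ...
  [-2.51284,-2.51266] ⇒ x*=-2.5127
Stable set (-2.5127, 0).

(-2.5127,0); λ=-12 ⇒ h* = 0.2094.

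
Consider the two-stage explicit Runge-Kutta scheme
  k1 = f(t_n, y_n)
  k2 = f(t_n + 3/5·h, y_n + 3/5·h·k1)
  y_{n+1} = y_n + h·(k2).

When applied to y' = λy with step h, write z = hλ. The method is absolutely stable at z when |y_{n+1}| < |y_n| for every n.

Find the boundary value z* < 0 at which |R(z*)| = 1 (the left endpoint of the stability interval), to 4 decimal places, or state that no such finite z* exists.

left endpoint -1.6667.

With y'=λy (z=hλ):
  k1=λy_n ⇒ h·k1=z·y_n;  k2=λ(1+3/5z)y_n ⇒ h·k2=z(1+3/5z)y_n
  y_{n+1}/y_n = 1 + z(1+3/5z) = 1 + z + 3/5z²
  Hence R(z) = 1 + z + 3/5z².

Need |R(x)|<1, x<0.
x=-1.49: |R|=0.8421
R=1: x+3/5x²=0 ⇒ x=−5/3=-1.6667; min R=1−1/(4·3/5)=0.5833>−1
Confirm numerically:
  x=-1.481: |R|=0.83502 <1
  x=-1.435: |R|=0.80053 <1
  x=-1.293: |R|=0.71011 <1
  x=-0.883: |R|=0.58481 <1
  x=-1.881: |R|=1.24190 >1
  x=-1.713: |R|=1.04762 >1
Interval (-1.6667, 0).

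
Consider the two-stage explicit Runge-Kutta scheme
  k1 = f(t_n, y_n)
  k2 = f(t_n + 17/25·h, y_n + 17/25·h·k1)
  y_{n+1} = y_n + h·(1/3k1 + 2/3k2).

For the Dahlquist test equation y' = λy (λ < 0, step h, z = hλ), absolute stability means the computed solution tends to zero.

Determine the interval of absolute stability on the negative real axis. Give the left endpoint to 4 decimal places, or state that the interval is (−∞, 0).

(-2.2059, 0).

Set f=λy, z=hλ:
  k1=λy_n ⇒ h·k1=z·y_n;  k2=λ(1+17/25z)y_n ⇒ h·k2=z(1+17/25z)y_n
  y_{n+1}/y_n = 1 + 1/3z + 2/3z(1+17/25z) = 1 + z + 34/75z²
  Hence R(z) = 1 + z + 34/75z².

Boundary: |R(x)|=1, x<0.
x=-1.11: |R|=0.4486
R=1: x+34/75x²=0 ⇒ x=−75/34=-2.2059; min R=1−1/(4·34/75)=0.4485>−1
Confirm numerically:
  x=-1.806: |R|=0.67261 <1
  x=-1.581: |R|=0.55213 <1
  x=-1.376: |R|=0.48233 <1
  x=-1.341: |R|=0.47422 <1
  x=-2.697: |R|=1.60046 >1
  x=-2.514: |R|=1.35116 >1
  x=-2.450: |R|=1.27113 >1
So |R|<1 on (-2.2059, 0).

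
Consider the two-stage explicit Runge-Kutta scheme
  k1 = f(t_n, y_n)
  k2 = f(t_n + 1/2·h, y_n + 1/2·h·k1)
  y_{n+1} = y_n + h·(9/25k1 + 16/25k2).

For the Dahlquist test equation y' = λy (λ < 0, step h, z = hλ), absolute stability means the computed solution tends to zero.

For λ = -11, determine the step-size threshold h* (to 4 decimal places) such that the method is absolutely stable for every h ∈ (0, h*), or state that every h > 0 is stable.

Test eqn y'=λy, z=hλ:
  k1=λy_n ⇒ h·k1=z·y_n;  k2=λ(1+1/2z)y_n ⇒ h·k2=z(1+1/2z)y_n
  y_{n+1}/y_n = 1 + 9/25z + 16/25z(1+1/2z) = 1 + z + 8/25z²
  so R(z) = 1 + z + 8/25z².

Solve |R(x)|<1 on ℝ⁻.
x=-0.31: |R|=0.7208
R=1: x+8/25x²=0 ⇒ x=−25/8=-3.1250; min R=1−1/(4·8/25)=0.2188>−1
Confirm numerically:
  x=-2.910: |R|=0.79979 <1
  x=-2.537: |R|=0.52264 <1
  x=-1.516: |R|=0.21944 <1
  x=-3.709: |R|=1.69314 >1
  x=-3.440: |R|=1.34675 >1
Interval (-3.1250, 0).

(-3.1250,0); λ=-11 ⇒ h* = (25/8)/11 = 0.2841.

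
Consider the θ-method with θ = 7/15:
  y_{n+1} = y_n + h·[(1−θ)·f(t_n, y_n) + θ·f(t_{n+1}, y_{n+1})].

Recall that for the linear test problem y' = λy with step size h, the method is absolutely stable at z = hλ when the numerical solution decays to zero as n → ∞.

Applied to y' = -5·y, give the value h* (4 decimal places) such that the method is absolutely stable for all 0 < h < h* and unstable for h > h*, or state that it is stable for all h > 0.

(-30.0000,0); λ=-5 ⇒ h* = (30)/5 = 6.0000.

Set f=λy, z=hλ:
  y_{n+1} = y_n + z·[8/15·y_n + 7/15·y_{n+1}] ⇒ (1 − 7/15z)y_{n+1} = (1 + 8/15z)y_n
  ⇒ R(z) = (1 + 8/15z)/(1 − 7/15z).

Boundary: |R(x)|=1, x<0.
x=-1.16: |R|=0.2474
R=−1: 1+8/15x = −1+7/15x ⇒ -1/15x=2 ⇒ x=2/(-1/15)=-30.0000
Confirm numerically:
  x=-26.470: |R|=0.98238 <1
  x=-23.107: |R|=0.96100 <1
  x=-18.617: |R|=0.92167 <1
  x=-30.592: |R|=1.00258 >1
  x=-30.042: |R|=1.00019 >1
Interval (-30.0000, 0).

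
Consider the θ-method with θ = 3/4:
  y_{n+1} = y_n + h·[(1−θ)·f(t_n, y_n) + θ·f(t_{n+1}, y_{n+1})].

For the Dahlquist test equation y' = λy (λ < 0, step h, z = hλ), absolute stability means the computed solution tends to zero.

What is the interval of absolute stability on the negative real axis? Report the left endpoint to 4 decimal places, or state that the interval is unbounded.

Test eqn y'=λy, z=hλ:
  y_{n+1} = y_n + z·[1/4·y_n + 3/4·y_{n+1}] ⇒ (1 − 3/4z)y_{n+1} = (1 + 1/4z)y_n
  ⇒ R(z) = (1 + 1/4z)/(1 − 3/4z).

Find x<0 with |R(x)|<1.
x=-0.33: |R|=0.7355
x=-2: |R|=0.2000
x=-10: |R|=0.1765
x=-100: |R|=0.3158
θ=3/4≥1/2 ⇒ |1+1/4x|<|1−3/4x| ∀x<0 ⇒ stable on all of ℝ⁻.

(−∞, 0) — no finite endpoint.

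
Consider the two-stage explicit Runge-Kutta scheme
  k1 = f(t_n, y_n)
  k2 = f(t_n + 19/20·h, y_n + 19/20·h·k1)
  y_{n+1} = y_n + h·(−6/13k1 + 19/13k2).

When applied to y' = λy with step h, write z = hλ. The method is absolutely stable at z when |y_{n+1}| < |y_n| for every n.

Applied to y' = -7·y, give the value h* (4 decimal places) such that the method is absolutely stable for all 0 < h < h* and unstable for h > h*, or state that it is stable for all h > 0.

(-0.7202,0); λ=-7 ⇒ h* = (260/361)/7 = 0.1029.

On y'=λy, z=hλ:
  k1=λy_n ⇒ h·k1=z·y_n;  k2=λ(1+19/20z)y_n ⇒ h·k2=z(1+19/20z)y_n
  y_{n+1}/y_n = 1 − 6/13z + 19/13z(1+19/20z) = 1 + z + 361/260z²
  so R(z) = 1 + z + 361/260z².

Find x<0 with |R(x)|<1.
x=-1.01: |R|=1.4064
R=1: x+361/260x²=0 ⇒ x=−260/361=-0.7202; min R=1−1/(4·361/260)=0.8199>−1
Confirm numerically:
  x=-0.673: |R|=0.95587 <1
  x=-0.542: |R|=0.86588 <1
  x=-0.427: |R|=0.82616 <1
  x=-0.396: |R|=0.82173 <1
  x=-1.249: |R|=1.91700 >1
  x=-0.841: |R|=1.14103 >1
  x=-0.825: |R|=1.12002 >1
Stable set (-0.7202, 0).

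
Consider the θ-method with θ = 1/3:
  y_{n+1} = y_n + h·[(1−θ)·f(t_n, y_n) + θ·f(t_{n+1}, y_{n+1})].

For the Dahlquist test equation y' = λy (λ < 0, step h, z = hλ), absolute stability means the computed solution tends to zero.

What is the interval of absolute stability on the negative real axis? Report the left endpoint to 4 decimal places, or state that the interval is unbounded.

With y'=λy (z=hλ):
  y_{n+1} = y_n + z·[2/3·y_n + 1/3·y_{n+1}] ⇒ (1 − 1/3z)y_{n+1} = (1 + 2/3z)y_n
  so R(z) = (1 + 2/3z)/(1 − 1/3z).

Boundary: |R(x)|=1, x<0.
x=-1.49: |R|=0.0045
R=−1: 1+2/3x = −1+1/3x ⇒ -1/3x=2 ⇒ x=2/(-1/3)=-6.0000
Confirm numerically:
  x=-5.311: |R|=0.91710 <1
  x=-4.135: |R|=0.73861 <1
  x=-2.621: |R|=0.39886 <1
  x=-6.346: |R|=1.03702 >1
  x=-6.269: |R|=1.02902 >1
  x=-6.063: |R|=1.00695 >1
Interval (-6.0000, 0).

z∈(-6.0000,0).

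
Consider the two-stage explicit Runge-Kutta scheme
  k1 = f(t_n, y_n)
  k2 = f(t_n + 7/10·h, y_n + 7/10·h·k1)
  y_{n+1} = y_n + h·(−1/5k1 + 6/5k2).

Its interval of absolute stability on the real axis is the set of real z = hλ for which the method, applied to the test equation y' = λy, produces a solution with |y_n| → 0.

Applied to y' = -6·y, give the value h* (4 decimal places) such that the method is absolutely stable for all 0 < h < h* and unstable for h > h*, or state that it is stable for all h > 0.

On y'=λy, z=hλ:
  k1=λy_n ⇒ h·k1=z·y_n;  k2=λ(1+7/10z)y_n ⇒ h·k2=z(1+7/10z)y_n
  y_{n+1}/y_n = 1 − 1/5z + 6/5z(1+7/10z) = 1 + z + 21/25z²
  so R(z) = 1 + z + 21/25z².

Need |R(x)|<1, x<0.
x=-1.28: |R|=1.0963
R=1: x+21/25x²=0 ⇒ x=−25/21=-1.1905; min R=1−1/(4·21/25)=0.7024>−1
Confirm numerically:
  x=-1.164: |R|=0.97411 <1
  x=-1.080: |R|=0.89978 <1
  x=-0.854: |R|=0.75863 <1
  x=-0.602: |R|=0.70242 <1
  x=-1.766: |R|=1.85376 >1
  x=-1.513: |R|=1.40990 >1
  x=-1.370: |R|=1.20660 >1
Interval (-1.1905, 0).

(-1.1905,0); λ=-6 ⇒ h* = (25/21)/6 = 0.1984.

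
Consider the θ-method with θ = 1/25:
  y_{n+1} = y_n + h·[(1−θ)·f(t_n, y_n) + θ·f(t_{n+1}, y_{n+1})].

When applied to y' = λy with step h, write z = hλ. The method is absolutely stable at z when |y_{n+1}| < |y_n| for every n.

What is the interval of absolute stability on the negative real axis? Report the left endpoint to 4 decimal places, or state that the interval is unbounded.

Set f=λy, z=hλ:
  y_{n+1} = y_n + z·[24/25·y_n + 1/25·y_{n+1}] ⇒ (1 − 1/25z)y_{n+1} = (1 + 24/25z)y_n
  so R(z) = (1 + 24/25z)/(1 − 1/25z).

Solve |R(x)|<1 on ℝ⁻.
x=-0.64: |R|=0.3760
R=−1: 1+24/25x = −1+1/25x ⇒ -23/25x=2 ⇒ x=2/(-23/25)=-2.1739
Confirm numerically:
  x=-2.105: |R|=0.94152 <1
  x=-1.673: |R|=0.56807 <1
  x=-1.258: |R|=0.19773 <1
  x=-2.753: |R|=1.47991 >1
  x=-2.604: |R|=1.35835 >1
Stable set (-2.1739, 0).

z∈(-2.1739,0).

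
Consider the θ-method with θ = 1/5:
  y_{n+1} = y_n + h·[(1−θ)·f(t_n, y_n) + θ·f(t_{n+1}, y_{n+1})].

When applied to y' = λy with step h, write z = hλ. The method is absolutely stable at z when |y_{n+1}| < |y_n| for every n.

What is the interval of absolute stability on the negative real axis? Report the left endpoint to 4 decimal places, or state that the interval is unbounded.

z∈(-3.3333,0).

With y'=λy (z=hλ):
  y_{n+1} = y_n + z·[4/5·y_n + 1/5·y_{n+1}] ⇒ (1 − 1/5z)y_{n+1} = (1 + 4/5z)y_n
  R(z) = (1 + 4/5z)/(1 − 1/5z).

Find x<0 with |R(x)|<1.
x=-1.58: |R|=0.2006
R=−1: 1+4/5x = −1+1/5x ⇒ -3/5x=2 ⇒ x=2/(-3/5)=-3.3333
Confirm numerically:
  x=-3.206: |R|=0.95345 <1
  x=-3.132: |R|=0.92573 <1
  x=-3.026: |R|=0.88512 <1
  x=-1.594: |R|=0.20867 <1
  x=-3.774: |R|=1.15067 >1
  x=-3.645: |R|=1.10816 >1
So |R|<1 on (-3.3333, 0).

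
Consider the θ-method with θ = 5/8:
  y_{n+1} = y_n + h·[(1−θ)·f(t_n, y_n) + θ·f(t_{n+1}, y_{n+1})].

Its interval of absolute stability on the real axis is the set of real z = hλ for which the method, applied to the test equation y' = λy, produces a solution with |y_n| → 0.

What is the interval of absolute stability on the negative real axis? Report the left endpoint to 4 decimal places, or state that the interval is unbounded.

(−∞, 0) — no finite endpoint.

Test eqn y'=λy, z=hλ:
  y_{n+1} = y_n + z·[3/8·y_n + 5/8·y_{n+1}] ⇒ (1 − 5/8z)y_{n+1} = (1 + 3/8z)y_n
  so R(z) = (1 + 3/8z)/(1 − 5/8z).

Solve |R(x)|<1 on ℝ⁻.
x=-1.29: |R|=0.2858
x=-2: |R|=0.1111
x=-10: |R|=0.3793
x=-100: |R|=0.5748
θ=5/8≥1/2 ⇒ |1+3/8x|<|1−5/8x| ∀x<0 ⇒ interval (−∞,0).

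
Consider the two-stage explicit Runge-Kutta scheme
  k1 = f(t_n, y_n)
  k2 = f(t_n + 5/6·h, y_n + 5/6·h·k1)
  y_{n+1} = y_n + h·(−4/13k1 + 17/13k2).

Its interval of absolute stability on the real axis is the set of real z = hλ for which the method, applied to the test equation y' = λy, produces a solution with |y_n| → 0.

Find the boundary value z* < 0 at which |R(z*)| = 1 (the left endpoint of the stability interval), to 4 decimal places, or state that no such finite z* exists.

Test eqn y'=λy, z=hλ:
  k1=λy_n ⇒ h·k1=z·y_n;  k2=λ(1+5/6z)y_n ⇒ h·k2=z(1+5/6z)y_n
  y_{n+1}/y_n = 1 − 4/13z + 17/13z(1+5/6z) = 1 + z + 85/78z²
  so R(z) = 1 + z + 85/78z².

Solve |R(x)|<1 on ℝ⁻.
x=-1.6: |R|=2.1897
R=1: x+85/78x²=0 ⇒ x=−78/85=-0.9176; min R=1−1/(4·85/78)=0.7706>−1
Confirm numerically:
  x=-0.893: |R|=0.97601 <1
  x=-0.600: |R|=0.79231 <1
  x=-0.420: |R|=0.77223 <1
  x=-1.333: |R|=1.60335 >1
  x=-1.318: |R|=1.57502 >1
  x=-1.067: |R|=1.17366 >1
Stable set (-0.9176, 0).

z* = -0.9176.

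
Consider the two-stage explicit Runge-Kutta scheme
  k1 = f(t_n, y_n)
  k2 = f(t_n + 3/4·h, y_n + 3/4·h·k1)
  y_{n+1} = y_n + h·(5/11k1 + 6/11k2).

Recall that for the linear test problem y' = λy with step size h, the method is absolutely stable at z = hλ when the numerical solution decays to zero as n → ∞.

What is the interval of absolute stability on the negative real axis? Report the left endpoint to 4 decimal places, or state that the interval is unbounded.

z∈(-2.4444,0).

Test eqn y'=λy, z=hλ:
  k1=λy_n ⇒ h·k1=z·y_n;  k2=λ(1+3/4z)y_n ⇒ h·k2=z(1+3/4z)y_n
  y_{n+1}/y_n = 1 + 5/11z + 6/11z(1+3/4z) = 1 + z + 9/22z²
  ⇒ R(z) = 1 + z + 9/22z².

Find x<0 with |R(x)|<1.
x=-0.31: |R|=0.7293
R=1: x+9/22x²=0 ⇒ x=−22/9=-2.4444; min R=1−1/(4·9/22)=0.3889>−1
Confirm numerically:
  x=-2.422: |R|=0.97776 <1
  x=-2.072: |R|=0.68430 <1
  x=-1.066: |R|=0.39887 <1
  x=-2.745: |R|=1.33751 >1
  x=-2.653: |R|=1.22635 >1
  x=-2.640: |R|=1.21120 >1
Stable set (-2.4444, 0).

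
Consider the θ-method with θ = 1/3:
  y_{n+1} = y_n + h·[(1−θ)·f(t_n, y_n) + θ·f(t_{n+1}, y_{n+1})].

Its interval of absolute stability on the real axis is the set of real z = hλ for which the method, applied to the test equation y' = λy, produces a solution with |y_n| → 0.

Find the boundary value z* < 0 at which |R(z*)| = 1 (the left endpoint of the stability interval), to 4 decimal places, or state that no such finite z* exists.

left endpoint -6.0000.

With y'=λy (z=hλ):
  y_{n+1} = y_n + z·[2/3·y_n + 1/3·y_{n+1}] ⇒ (1 − 1/3z)y_{n+1} = (1 + 2/3z)y_n
  ⇒ R(z) = (1 + 2/3z)/(1 − 1/3z).

Boundary: |R(x)|=1, x<0.
x=-1.09: |R|=0.2005
R=−1: 1+2/3x = −1+1/3x ⇒ -1/3x=2 ⇒ x=2/(-1/3)=-6.0000
Confirm numerically:
  x=-4.386: |R|=0.78148 <1
  x=-3.786: |R|=0.67374 <1
  x=-3.471: |R|=0.60918 <1
  x=-2.544: |R|=0.37662 <1
  x=-6.592: |R|=1.06172 >1
  x=-6.257: |R|=1.02776 >1
Stable set (-6.0000, 0).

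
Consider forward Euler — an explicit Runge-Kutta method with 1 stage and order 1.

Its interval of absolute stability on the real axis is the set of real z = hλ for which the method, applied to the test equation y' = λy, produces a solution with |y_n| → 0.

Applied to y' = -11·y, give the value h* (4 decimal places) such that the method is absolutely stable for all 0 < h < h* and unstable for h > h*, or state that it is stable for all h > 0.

Test eqn y'=λy, z=hλ:
  order 1, 1-stage ⇒ R(z)=1+z
  (e.g. R(-0.76)=0.24000, |R|=0.24000)

Boundary: |R(x)|=1, x<0.
x=-0.76: |R|=0.2400
|R(-1.39)|=0.3900 |R(-1.31)|=0.3100 |R(-0.7)|=0.3000
Bisect:
  x_lo=-2.6080 |R|=1.6080  x_hi=-0.3626 |R|=0.6374
  mid=-1.48529 |R|=0.48529 →hi
  mid=-2.04662 |R|=1.04662 →lo
  mid=-1.76596 |R|=0.76596 →hi
  mid=-1.90629 |R|=0.90629 →hi
  mid=-1.97646 |R|=0.97646 →hi
  mid=-2.01154 |R|=1.01154 →lo
  mid=-1.99400 |R|=0.99400 →hi
  mid=-2.00277 |R|=1.00277 →lo
  mid=-1.99838 |R|=0.99838 →hi
  ...
  [-2.00003,-1.99989] ⇒ x*=-2.0000
Interval (-2.0000, 0).

(-2.0000,0); λ=-11 ⇒ h* = 0.1818.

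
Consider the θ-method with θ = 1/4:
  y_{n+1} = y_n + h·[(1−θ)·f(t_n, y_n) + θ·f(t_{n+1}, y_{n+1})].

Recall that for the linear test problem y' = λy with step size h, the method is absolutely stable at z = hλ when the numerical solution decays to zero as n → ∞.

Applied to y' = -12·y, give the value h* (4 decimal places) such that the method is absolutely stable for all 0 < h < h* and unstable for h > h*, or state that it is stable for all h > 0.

With y'=λy (z=hλ):
  y_{n+1} = y_n + z·[3/4·y_n + 1/4·y_{n+1}] ⇒ (1 − 1/4z)y_{n+1} = (1 + 3/4z)y_n
  so R(z) = (1 + 3/4z)/(1 − 1/4z).

Boundary: |R(x)|=1, x<0.
x=-1.45: |R|=0.0642
R=−1: 1+3/4x = −1+1/4x ⇒ -1/2x=2 ⇒ x=2/(-1/2)=-4.0000
Confirm numerically:
  x=-2.923: |R|=0.68886 <1
  x=-1.912: |R|=0.29364 <1
  x=-1.686: |R|=0.18607 <1
  x=-4.214: |R|=1.05211 >1
  x=-4.183: |R|=1.04473 >1
  x=-4.138: |R|=1.03391 >1
Stable set (-4.0000, 0).

(-4.0000,0); λ=-12 ⇒ h* = (4)/12 = 0.3333.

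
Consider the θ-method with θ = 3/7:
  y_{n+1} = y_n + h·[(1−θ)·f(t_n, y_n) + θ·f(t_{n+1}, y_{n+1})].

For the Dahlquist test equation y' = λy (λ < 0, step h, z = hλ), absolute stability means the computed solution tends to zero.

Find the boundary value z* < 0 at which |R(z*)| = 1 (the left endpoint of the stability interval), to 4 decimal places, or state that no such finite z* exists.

On y'=λy, z=hλ:
  y_{n+1} = y_n + z·[4/7·y_n + 3/7·y_{n+1}] ⇒ (1 − 3/7z)y_{n+1} = (1 + 4/7z)y_n
  Hence R(z) = (1 + 4/7z)/(1 − 3/7z).

Find x<0 with |R(x)|<1.
x=-1.49: |R|=0.0907
R=−1: 1+4/7x = −1+3/7x ⇒ -1/7x=2 ⇒ x=2/(-1/7)=-14.0000
Confirm numerically:
  x=-13.574: |R|=0.99107 <1
  x=-12.098: |R|=0.95607 <1
  x=-10.821: |R|=0.91944 <1
  x=-6.764: |R|=0.73487 <1
  x=-14.503: |R|=1.00996 >1
  x=-14.280: |R|=1.00562 >1
  x=-14.075: |R|=1.00152 >1
So |R|<1 on (-14.0000, 0).

left endpoint -14.0000.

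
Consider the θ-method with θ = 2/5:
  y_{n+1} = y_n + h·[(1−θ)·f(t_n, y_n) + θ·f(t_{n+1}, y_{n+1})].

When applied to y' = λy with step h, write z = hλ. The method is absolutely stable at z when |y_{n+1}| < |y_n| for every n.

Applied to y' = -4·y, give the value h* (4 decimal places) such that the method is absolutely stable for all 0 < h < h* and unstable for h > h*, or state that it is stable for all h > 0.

Test eqn y'=λy, z=hλ:
  y_{n+1} = y_n + z·[3/5·y_n + 2/5·y_{n+1}] ⇒ (1 − 2/5z)y_{n+1} = (1 + 3/5z)y_n
  so R(z) = (1 + 3/5z)/(1 − 2/5z).

Need |R(x)|<1, x<0.
x=-1.24: |R|=0.1711
R=−1: 1+3/5x = −1+2/5x ⇒ -1/5x=2 ⇒ x=2/(-1/5)=-10.0000
Confirm numerically:
  x=-8.994: |R|=0.95624 <1
  x=-8.946: |R|=0.95396 <1
  x=-6.590: |R|=0.81243 <1
  x=-5.501: |R|=0.71885 <1
  x=-10.377: |R|=1.01464 >1
  x=-10.339: |R|=1.01320 >1
  x=-10.296: |R|=1.01157 >1
Interval (-10.0000, 0).

(-10.0000,0); λ=-4 ⇒ h* = (10)/4 = 2.5000.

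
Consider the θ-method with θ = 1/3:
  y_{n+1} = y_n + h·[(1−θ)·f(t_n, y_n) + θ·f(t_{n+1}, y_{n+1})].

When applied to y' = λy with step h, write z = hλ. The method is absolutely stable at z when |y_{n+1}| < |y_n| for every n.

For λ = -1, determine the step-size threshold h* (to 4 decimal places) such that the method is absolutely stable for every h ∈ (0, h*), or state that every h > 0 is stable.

Test eqn y'=λy, z=hλ:
  y_{n+1} = y_n + z·[2/3·y_n + 1/3·y_{n+1}] ⇒ (1 − 1/3z)y_{n+1} = (1 + 2/3z)y_n
  Hence R(z) = (1 + 2/3z)/(1 − 1/3z).

Need |R(x)|<1, x<0.
x=-0.65: |R|=0.4658
R=−1: 1+2/3x = −1+1/3x ⇒ -1/3x=2 ⇒ x=2/(-1/3)=-6.0000
Confirm numerically:
  x=-5.891: |R|=0.98774 <1
  x=-4.432: |R|=0.78902 <1
  x=-3.865: |R|=0.68900 <1
  x=-6.555: |R|=1.05808 >1
  x=-6.091: |R|=1.01001 >1
Stable set (-6.0000, 0).

(-6.0000,0); λ=-1 ⇒ h* = (6)/1 = 6.0000.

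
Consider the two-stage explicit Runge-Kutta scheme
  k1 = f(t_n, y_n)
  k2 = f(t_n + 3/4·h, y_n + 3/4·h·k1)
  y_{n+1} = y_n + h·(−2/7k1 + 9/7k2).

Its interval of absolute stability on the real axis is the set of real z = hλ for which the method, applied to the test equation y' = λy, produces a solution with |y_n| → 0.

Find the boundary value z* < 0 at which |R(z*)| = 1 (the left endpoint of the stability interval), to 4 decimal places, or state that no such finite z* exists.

left endpoint -1.0370.

With y'=λy (z=hλ):
  k1=λy_n ⇒ h·k1=z·y_n;  k2=λ(1+3/4z)y_n ⇒ h·k2=z(1+3/4z)y_n
  y_{n+1}/y_n = 1 − 2/7z + 9/7z(1+3/4z) = 1 + z + 27/28z²
  so R(z) = 1 + z + 27/28z².

Need |R(x)|<1, x<0.
x=-0.46: |R|=0.7440
R=1: x+27/28x²=0 ⇒ x=−28/27=-1.0370; min R=1−1/(4·27/28)=0.7407>−1
Confirm numerically:
  x=-1.014: |R|=0.97747 <1
  x=-0.673: |R|=0.76375 <1
  x=-0.620: |R|=0.75067 <1
  x=-1.479: |R|=1.63032 >1
  x=-1.374: |R|=1.44645 >1
So |R|<1 on (-1.0370, 0).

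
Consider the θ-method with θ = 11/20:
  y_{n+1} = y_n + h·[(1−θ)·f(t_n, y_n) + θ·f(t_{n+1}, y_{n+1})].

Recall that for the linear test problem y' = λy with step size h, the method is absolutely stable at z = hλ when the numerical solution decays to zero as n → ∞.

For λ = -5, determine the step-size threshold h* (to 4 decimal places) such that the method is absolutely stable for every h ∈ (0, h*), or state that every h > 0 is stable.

(−∞, 0) — no finite endpoint. Any h>0 works for λ=-5.

With y'=λy (z=hλ):
  y_{n+1} = y_n + z·[9/20·y_n + 11/20·y_{n+1}] ⇒ (1 − 11/20z)y_{n+1} = (1 + 9/20z)y_n
  ⇒ R(z) = (1 + 9/20z)/(1 − 11/20z).

Solve |R(x)|<1 on ℝ⁻.
x=-0.69: |R|=0.4998
x=-2: |R|=0.0476
x=-10: |R|=0.5385
x=-100: |R|=0.7857
θ=11/20≥1/2 ⇒ |1+9/20x|<|1−11/20x| ∀x<0 ⇒ stable on all of ℝ⁻.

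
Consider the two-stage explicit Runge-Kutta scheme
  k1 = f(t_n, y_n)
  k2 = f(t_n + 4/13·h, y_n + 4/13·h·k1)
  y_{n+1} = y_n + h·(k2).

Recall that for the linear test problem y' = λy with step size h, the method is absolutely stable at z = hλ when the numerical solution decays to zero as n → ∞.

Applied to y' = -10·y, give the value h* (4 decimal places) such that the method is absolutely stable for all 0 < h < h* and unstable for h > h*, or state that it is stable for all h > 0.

(-3.2500,0); λ=-10 ⇒ h* = (13/4)/10 = 0.3250.

Set f=λy, z=hλ:
  k1=λy_n ⇒ h·k1=z·y_n;  k2=λ(1+4/13z)y_n ⇒ h·k2=z(1+4/13z)y_n
  y_{n+1}/y_n = 1 + z(1+4/13z) = 1 + z + 4/13z²
  so R(z) = 1 + z + 4/13z².

Solve |R(x)|<1 on ℝ⁻.
x=-1.78: |R|=0.1949
R=1: x+4/13x²=0 ⇒ x=−13/4=-3.2500; min R=1−1/(4·4/13)=0.1875>−1
Confirm numerically:
  x=-3.094: |R|=0.85149 <1
  x=-2.681: |R|=0.53062 <1
  x=-2.602: |R|=0.48120 <1
  x=-1.821: |R|=0.19932 <1
  x=-3.814: |R|=1.66188 >1
  x=-3.488: |R|=1.25543 >1
Interval (-3.2500, 0).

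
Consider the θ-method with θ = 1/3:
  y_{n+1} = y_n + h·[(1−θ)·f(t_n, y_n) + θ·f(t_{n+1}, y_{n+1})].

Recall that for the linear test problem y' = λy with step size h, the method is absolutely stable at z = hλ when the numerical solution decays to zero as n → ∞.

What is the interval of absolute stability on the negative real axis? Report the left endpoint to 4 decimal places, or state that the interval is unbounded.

Test eqn y'=λy, z=hλ:
  y_{n+1} = y_n + z·[2/3·y_n + 1/3·y_{n+1}] ⇒ (1 − 1/3z)y_{n+1} = (1 + 2/3z)y_n
  ⇒ R(z) = (1 + 2/3z)/(1 − 1/3z).

Find x<0 with |R(x)|<1.
x=-0.35: |R|=0.6866
R=−1: 1+2/3x = −1+1/3x ⇒ -1/3x=2 ⇒ x=2/(-1/3)=-6.0000
Confirm numerically:
  x=-5.043: |R|=0.88101 <1
  x=-3.006: |R|=0.50150 <1
  x=-2.816: |R|=0.45254 <1
  x=-6.525: |R|=1.05512 >1
  x=-6.502: |R|=1.05283 >1
  x=-6.466: |R|=1.04923 >1
Interval (-6.0000, 0).

z∈(-6.0000,0).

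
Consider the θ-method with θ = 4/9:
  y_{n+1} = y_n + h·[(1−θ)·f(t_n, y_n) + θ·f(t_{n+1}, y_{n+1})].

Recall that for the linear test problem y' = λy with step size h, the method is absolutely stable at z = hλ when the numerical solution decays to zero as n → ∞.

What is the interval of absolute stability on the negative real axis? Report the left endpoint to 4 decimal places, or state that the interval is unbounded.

Set f=λy, z=hλ:
  y_{n+1} = y_n + z·[5/9·y_n + 4/9·y_{n+1}] ⇒ (1 − 4/9z)y_{n+1} = (1 + 5/9z)y_n
  R(z) = (1 + 5/9z)/(1 − 4/9z).

Boundary: |R(x)|=1, x<0.
x=-1.79: |R|=0.0031
R=−1: 1+5/9x = −1+4/9x ⇒ -1/9x=2 ⇒ x=2/(-1/9)=-18.0000
Confirm numerically:
  x=-10.013: |R|=0.83717 <1
  x=-9.166: |R|=0.80654 <1
  x=-8.392: |R|=0.77429 <1
  x=-18.508: |R|=1.00612 >1
  x=-18.093: |R|=1.00114 >1
So |R|<1 on (-18.0000, 0).

(-18.0000, 0).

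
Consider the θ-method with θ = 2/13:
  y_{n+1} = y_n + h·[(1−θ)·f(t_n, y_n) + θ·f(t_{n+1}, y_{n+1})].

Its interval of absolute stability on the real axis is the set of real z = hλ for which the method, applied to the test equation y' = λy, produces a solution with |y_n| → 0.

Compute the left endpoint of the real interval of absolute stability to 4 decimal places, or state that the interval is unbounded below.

left endpoint -2.8889.

Set f=λy, z=hλ:
  y_{n+1} = y_n + z·[11/13·y_n + 2/13·y_{n+1}] ⇒ (1 − 2/13z)y_{n+1} = (1 + 11/13z)y_n
  ⇒ R(z) = (1 + 11/13z)/(1 − 2/13z).

Find x<0 with |R(x)|<1.
x=-0.95: |R|=0.1711
R=−1: 1+11/13x = −1+2/13x ⇒ -9/13x=2 ⇒ x=2/(-9/13)=-2.8889
Confirm numerically:
  x=-2.590: |R|=0.85204 <1
  x=-1.607: |R|=0.28845 <1
  x=-1.350: |R|=0.11783 <1
  x=-1.197: |R|=0.01085 <1
  x=-3.275: |R|=1.17775 >1
  x=-2.971: |R|=1.03901 >1
So |R|<1 on (-2.8889, 0).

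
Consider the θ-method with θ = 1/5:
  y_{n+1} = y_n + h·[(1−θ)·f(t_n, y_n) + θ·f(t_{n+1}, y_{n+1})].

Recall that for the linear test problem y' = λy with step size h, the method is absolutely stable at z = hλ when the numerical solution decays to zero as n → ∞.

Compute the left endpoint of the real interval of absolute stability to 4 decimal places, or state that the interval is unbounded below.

z* = -3.3333.

On y'=λy, z=hλ:
  y_{n+1} = y_n + z·[4/5·y_n + 1/5·y_{n+1}] ⇒ (1 − 1/5z)y_{n+1} = (1 + 4/5z)y_n
  ⇒ R(z) = (1 + 4/5z)/(1 − 1/5z).

Solve |R(x)|<1 on ℝ⁻.
x=-0.48: |R|=0.5620
R=−1: 1+4/5x = −1+1/5x ⇒ -3/5x=2 ⇒ x=2/(-3/5)=-3.3333
Confirm numerically:
  x=-2.911: |R|=0.83984 <1
  x=-2.642: |R|=0.72861 <1
  x=-2.484: |R|=0.65954 <1
  x=-3.554: |R|=1.07739 >1
  x=-3.528: |R|=1.06848 >1
Interval (-3.3333, 0).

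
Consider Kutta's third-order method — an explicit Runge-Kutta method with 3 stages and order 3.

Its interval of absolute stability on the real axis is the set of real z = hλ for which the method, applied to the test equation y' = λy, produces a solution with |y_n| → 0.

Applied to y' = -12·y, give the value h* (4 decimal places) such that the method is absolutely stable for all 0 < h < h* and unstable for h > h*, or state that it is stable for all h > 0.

(-2.5127,0); λ=-12 ⇒ h* = 0.2094.

On y'=λy, z=hλ:
  order 3, 3-stage ⇒ R(z)=1+z+z^2/2+z^3/6
  (e.g. R(-0.47)=0.62315, |R|=0.62315)

Solve |R(x)|<1 on ℝ⁻.
x=-0.47: |R|=0.6231
|R(-2.9)|=1.7598 |R(-0.84)|=0.4140 |R(-0.73)|=0.4716
Bisect:
  x_lo=-3.0220 |R|=2.0555  x_hi=-0.3082 |R|=0.7344
  mid=-1.66512 |R|=0.04827 →hi
  mid=-2.34356 |R|=0.74267 →hi
  mid=-2.68278 |R|=1.30226 →lo
  mid=-2.51317 |R|=1.00070 →lo
  mid=-2.42836 |R|=0.86655 →hi
  mid=-2.47077 |R|=0.93230 →hi
  mid=-2.49197 |R|=0.96616 →hi
  mid=-2.50257 |R|=0.98335 →hi
  ...
  [-2.51284,-2.51267] ⇒ x*=-2.5127
Interval (-2.5127, 0).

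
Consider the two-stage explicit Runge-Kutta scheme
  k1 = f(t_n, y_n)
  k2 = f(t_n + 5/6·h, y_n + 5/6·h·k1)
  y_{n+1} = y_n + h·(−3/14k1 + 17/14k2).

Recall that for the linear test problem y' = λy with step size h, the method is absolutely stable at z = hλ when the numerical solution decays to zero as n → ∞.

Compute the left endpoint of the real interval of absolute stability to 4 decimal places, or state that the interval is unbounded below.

z* = -0.9882.

On y'=λy, z=hλ:
  k1=λy_n ⇒ h·k1=z·y_n;  k2=λ(1+5/6z)y_n ⇒ h·k2=z(1+5/6z)y_n
  y_{n+1}/y_n = 1 − 3/14z + 17/14z(1+5/6z) = 1 + z + 85/84z²
  so R(z) = 1 + z + 85/84z².

Need |R(x)|<1, x<0.
x=-1.34: |R|=1.4770
R=1: x+85/84x²=0 ⇒ x=−84/85=-0.9882; min R=1−1/(4·85/84)=0.7529>−1
Confirm numerically:
  x=-0.934: |R|=0.94874 <1
  x=-0.812: |R|=0.85519 <1
  x=-0.446: |R|=0.75528 <1
  x=-0.418: |R|=0.75880 <1
  x=-1.410: |R|=1.60177 >1
  x=-1.365: |R|=1.52041 >1
  x=-1.301: |R|=1.41175 >1
So |R|<1 on (-0.9882, 0).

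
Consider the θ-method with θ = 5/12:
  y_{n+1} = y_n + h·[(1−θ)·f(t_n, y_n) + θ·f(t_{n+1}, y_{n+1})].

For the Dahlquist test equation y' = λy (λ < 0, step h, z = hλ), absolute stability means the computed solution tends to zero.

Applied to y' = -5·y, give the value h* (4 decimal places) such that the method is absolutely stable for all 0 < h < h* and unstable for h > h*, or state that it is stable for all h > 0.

On y'=λy, z=hλ:
  y_{n+1} = y_n + z·[7/12·y_n + 5/12·y_{n+1}] ⇒ (1 − 5/12z)y_{n+1} = (1 + 7/12z)y_n
  ⇒ R(z) = (1 + 7/12z)/(1 − 5/12z).

Find x<0 with |R(x)|<1.
x=-1.35: |R|=0.1360
R=−1: 1+7/12x = −1+5/12x ⇒ -1/6x=2 ⇒ x=2/(-1/6)=-12.0000
Confirm numerically:
  x=-10.642: |R|=0.95835 <1
  x=-8.787: |R|=0.88512 <1
  x=-5.949: |R|=0.71010 <1
  x=-12.580: |R|=1.01549 >1
  x=-12.430: |R|=1.01160 >1
  x=-12.344: |R|=1.00933 >1
Stable set (-12.0000, 0).

(-12.0000,0); λ=-5 ⇒ h* = (12)/5 = 2.4000.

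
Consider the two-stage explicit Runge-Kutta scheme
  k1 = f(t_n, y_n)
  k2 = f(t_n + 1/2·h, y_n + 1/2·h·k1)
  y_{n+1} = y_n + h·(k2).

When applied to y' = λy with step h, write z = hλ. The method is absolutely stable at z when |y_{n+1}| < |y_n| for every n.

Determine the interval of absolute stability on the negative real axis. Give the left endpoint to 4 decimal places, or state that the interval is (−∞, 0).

z∈(-2.0000,0).

Test eqn y'=λy, z=hλ:
  k1=λy_n ⇒ h·k1=z·y_n;  k2=λ(1+1/2z)y_n ⇒ h·k2=z(1+1/2z)y_n
  y_{n+1}/y_n = 1 + z(1+1/2z) = 1 + z + 1/2z²
  so R(z) = 1 + z + 1/2z².

Find x<0 with |R(x)|<1.
x=-1.67: |R|=0.7244
R=1: x+1/2x²=0 ⇒ x=−2=-2.0000; min R=1−1/(4·1/2)=0.5000>−1
Confirm numerically:
  x=-1.427: |R|=0.59116 <1
  x=-1.060: |R|=0.50180 <1
  x=-1.041: |R|=0.50084 <1
  x=-2.549: |R|=1.69970 >1
  x=-2.370: |R|=1.43845 >1
Stable set (-2.0000, 0).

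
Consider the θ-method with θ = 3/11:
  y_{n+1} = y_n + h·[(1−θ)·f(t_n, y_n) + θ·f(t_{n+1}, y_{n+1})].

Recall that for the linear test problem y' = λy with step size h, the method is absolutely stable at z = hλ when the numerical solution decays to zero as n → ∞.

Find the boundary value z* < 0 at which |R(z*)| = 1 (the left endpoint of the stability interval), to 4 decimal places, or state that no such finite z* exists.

left endpoint -4.4000.

Test eqn y'=λy, z=hλ:
  y_{n+1} = y_n + z·[8/11·y_n + 3/11·y_{n+1}] ⇒ (1 − 3/11z)y_{n+1} = (1 + 8/11z)y_n
  ⇒ R(z) = (1 + 8/11z)/(1 − 3/11z).

Need |R(x)|<1, x<0.
x=-0.77: |R|=0.3636
R=−1: 1+8/11x = −1+3/11x ⇒ -5/11x=2 ⇒ x=2/(-5/11)=-4.4000
Confirm numerically:
  x=-4.348: |R|=0.98919 <1
  x=-3.759: |R|=0.85613 <1
  x=-3.744: |R|=0.85246 <1
  x=-2.437: |R|=0.46398 <1
  x=-4.976: |R|=1.11108 >1
  x=-4.957: |R|=1.10765 >1
  x=-4.623: |R|=1.04483 >1
Interval (-4.4000, 0).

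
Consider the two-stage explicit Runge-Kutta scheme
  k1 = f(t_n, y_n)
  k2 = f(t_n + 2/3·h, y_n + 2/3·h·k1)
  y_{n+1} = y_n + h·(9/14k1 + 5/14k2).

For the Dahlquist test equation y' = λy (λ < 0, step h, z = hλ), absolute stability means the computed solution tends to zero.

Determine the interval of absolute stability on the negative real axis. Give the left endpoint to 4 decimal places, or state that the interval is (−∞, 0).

z∈(-4.2000,0).

On y'=λy, z=hλ:
  k1=λy_n ⇒ h·k1=z·y_n;  k2=λ(1+2/3z)y_n ⇒ h·k2=z(1+2/3z)y_n
  y_{n+1}/y_n = 1 + 9/14z + 5/14z(1+2/3z) = 1 + z + 5/21z²
  Hence R(z) = 1 + z + 5/21z².

Find x<0 with |R(x)|<1.
x=-1.69: |R|=0.0100
R=1: x+5/21x²=0 ⇒ x=−21/5=-4.2000; min R=1−1/(4·5/21)=-0.0500>−1
Confirm numerically:
  x=-3.306: |R|=0.29629 <1
  x=-2.779: |R|=0.05977 <1
  x=-1.711: |R|=0.01397 <1
  x=-4.772: |R|=1.64990 >1
  x=-4.651: |R|=1.49943 >1
So |R|<1 on (-4.2000, 0).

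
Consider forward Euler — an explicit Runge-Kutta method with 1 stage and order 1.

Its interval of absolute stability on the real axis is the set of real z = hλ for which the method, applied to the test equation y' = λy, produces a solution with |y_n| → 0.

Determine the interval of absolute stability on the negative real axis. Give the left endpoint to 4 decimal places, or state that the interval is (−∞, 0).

(-2.0000, 0).

Set f=λy, z=hλ:
  order 1, 1-stage ⇒ R(z)=1+z
  (e.g. R(-1.04)=-0.04000, |R|=0.04000)

Need |R(x)|<1, x<0.
x=-1.04: |R|=0.0400
|R(-2.13)|=1.1300 |R(-1.77)|=0.7700 |R(-0.8)|=0.2000
Bisect:
  x_lo=-2.7730 |R|=1.7730  x_hi=-0.0956 |R|=0.9044
  mid=-1.43433 |R|=0.43433 →hi
  mid=-2.10368 |R|=1.10368 →lo
  mid=-1.76901 |R|=0.76901 →hi
  mid=-1.93635 |R|=0.93635 →hi
  mid=-2.02002 |R|=1.02002 →lo
  mid=-1.97818 |R|=0.97818 →hi
  mid=-1.99910 |R|=0.99910 →hi
  mid=-2.00956 |R|=1.00956 →lo
  ...
  [-2.00008,-1.99992] ⇒ x*=-2.0000
Interval (-2.0000, 0).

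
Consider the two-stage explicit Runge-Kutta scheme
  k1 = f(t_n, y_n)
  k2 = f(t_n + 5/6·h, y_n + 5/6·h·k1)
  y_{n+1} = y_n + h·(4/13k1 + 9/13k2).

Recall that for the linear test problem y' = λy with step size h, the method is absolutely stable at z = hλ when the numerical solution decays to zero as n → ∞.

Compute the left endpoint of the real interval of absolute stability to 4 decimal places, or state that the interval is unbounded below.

left endpoint -1.7333.

Test eqn y'=λy, z=hλ:
  k1=λy_n ⇒ h·k1=z·y_n;  k2=λ(1+5/6z)y_n ⇒ h·k2=z(1+5/6z)y_n
  y_{n+1}/y_n = 1 + 4/13z + 9/13z(1+5/6z) = 1 + z + 15/26z²
  Hence R(z) = 1 + z + 15/26z².

Need |R(x)|<1, x<0.
x=-0.42: |R|=0.6818
R=1: x+15/26x²=0 ⇒ x=−26/15=-1.7333; min R=1−1/(4·15/26)=0.5667>−1
Confirm numerically:
  x=-1.557: |R|=0.84161 <1
  x=-1.360: |R|=0.70708 <1
  x=-0.944: |R|=0.57012 <1
  x=-0.880: |R|=0.56677 <1
  x=-1.880: |R|=1.15908 >1
  x=-1.785: |R|=1.05321 >1
Interval (-1.7333, 0).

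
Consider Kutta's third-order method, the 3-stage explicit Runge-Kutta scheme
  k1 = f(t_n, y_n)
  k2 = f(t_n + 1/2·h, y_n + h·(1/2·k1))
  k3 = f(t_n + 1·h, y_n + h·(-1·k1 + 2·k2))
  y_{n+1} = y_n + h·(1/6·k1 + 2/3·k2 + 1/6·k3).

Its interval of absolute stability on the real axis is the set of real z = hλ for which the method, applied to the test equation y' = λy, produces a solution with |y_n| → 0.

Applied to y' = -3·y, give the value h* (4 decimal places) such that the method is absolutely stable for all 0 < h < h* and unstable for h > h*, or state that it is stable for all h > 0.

(-2.5127,0); λ=-3 ⇒ h* = 0.8376.

Set f=λy, z=hλ:
  order 3, 3-stage ⇒ R(z)=1+z+z^2/2+z^3/6
  (e.g. R(-1.46)=0.08711, |R|=0.08711)

Need |R(x)|<1, x<0.
x=-1.46: |R|=0.0871
|R(-2.8)|=1.5387 |R(-2.73)|=1.3946 |R(-2.64)|=1.2218
Bisect:
  x_lo=-2.9523 |R|=1.8831  x_hi=-0.2568 |R|=0.7734
  mid=-1.60455 |R|=0.00577 →hi
  mid=-2.27844 |R|=0.65414 →hi
  mid=-2.61539 |R|=1.17692 →lo
  mid=-2.44692 |R|=0.89499 →hi
  mid=-2.53115 |R|=1.03052 →lo
  mid=-2.48903 |R|=0.96144 →hi
  mid=-2.51009 |R|=0.99565 →hi
  mid=-2.52062 |R|=1.01300 →lo
  mid=-2.51536 |R|=1.00430 →lo
  ...
  [-2.51289,-2.51273] ⇒ x*=-2.5127
Interval (-2.5127, 0).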